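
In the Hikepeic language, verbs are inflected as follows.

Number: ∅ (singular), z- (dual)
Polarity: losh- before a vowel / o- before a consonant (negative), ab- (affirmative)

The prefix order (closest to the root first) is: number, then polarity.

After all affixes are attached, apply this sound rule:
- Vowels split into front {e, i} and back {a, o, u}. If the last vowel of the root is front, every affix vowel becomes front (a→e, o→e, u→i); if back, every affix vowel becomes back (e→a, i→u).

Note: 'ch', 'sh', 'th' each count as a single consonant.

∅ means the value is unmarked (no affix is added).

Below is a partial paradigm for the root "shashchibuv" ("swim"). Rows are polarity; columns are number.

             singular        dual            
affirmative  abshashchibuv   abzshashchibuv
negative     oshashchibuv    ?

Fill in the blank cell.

ozshashchibuv

Attach number dual z- → zshashchibuv.
Attach polarity negative o- (before consonant 'z') → ozshashchibuv.
Vowel harmony: no change.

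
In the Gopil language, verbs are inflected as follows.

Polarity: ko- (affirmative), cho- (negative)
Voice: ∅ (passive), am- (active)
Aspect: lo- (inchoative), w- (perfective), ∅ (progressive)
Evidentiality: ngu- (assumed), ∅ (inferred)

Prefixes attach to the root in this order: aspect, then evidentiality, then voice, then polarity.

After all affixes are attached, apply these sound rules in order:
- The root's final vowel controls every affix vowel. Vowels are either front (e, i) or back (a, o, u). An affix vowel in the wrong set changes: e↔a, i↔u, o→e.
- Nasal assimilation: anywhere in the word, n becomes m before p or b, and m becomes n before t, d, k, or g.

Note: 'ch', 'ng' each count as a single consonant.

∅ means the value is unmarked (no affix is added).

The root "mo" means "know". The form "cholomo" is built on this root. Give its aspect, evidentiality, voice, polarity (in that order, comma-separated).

Segment: cho-lo-mo.
aspect: lo- → inchoative.
evidentiality: ∅ → inferred.
voice: ∅ → passive.
polarity: cho- → negative.

inchoative, inferred, passive, negative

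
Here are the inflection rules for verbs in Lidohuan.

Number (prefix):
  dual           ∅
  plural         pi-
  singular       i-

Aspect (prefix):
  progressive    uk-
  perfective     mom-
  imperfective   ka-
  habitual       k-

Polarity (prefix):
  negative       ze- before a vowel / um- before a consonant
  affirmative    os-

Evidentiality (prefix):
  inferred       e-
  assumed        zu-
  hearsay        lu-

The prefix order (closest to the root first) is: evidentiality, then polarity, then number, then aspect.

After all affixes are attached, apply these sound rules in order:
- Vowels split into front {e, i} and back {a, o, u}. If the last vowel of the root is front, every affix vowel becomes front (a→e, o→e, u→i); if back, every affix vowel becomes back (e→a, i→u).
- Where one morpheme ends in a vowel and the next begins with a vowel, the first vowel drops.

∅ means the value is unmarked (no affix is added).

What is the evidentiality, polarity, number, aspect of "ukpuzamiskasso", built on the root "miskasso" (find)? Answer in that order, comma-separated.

inferred, negative, plural, progressive

Segment: uk-pi-ze-e-miskasso.
evidentiality: e- → inferred.
polarity: ze/um- → negative.
number: pi- → plural.
aspect: uk- → progressive.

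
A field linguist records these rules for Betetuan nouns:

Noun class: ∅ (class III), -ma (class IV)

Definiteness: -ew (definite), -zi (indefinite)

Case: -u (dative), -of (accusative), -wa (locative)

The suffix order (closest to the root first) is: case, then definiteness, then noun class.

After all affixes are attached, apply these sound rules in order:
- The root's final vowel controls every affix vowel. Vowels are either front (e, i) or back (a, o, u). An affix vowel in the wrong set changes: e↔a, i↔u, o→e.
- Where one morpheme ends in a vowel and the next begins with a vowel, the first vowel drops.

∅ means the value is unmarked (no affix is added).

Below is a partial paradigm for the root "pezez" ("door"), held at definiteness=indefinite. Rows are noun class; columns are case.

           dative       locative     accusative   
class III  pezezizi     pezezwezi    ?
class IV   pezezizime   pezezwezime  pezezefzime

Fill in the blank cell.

pezezefzi

Attach case accusative -of → pezezof.
Attach definiteness indefinite -zi → pezezofzi.
noun class = class III: zero marking, form stays pezezofzi.
Apply vowel harmony: pezezofzi → pezezefzi.
Vowel deletion: no change.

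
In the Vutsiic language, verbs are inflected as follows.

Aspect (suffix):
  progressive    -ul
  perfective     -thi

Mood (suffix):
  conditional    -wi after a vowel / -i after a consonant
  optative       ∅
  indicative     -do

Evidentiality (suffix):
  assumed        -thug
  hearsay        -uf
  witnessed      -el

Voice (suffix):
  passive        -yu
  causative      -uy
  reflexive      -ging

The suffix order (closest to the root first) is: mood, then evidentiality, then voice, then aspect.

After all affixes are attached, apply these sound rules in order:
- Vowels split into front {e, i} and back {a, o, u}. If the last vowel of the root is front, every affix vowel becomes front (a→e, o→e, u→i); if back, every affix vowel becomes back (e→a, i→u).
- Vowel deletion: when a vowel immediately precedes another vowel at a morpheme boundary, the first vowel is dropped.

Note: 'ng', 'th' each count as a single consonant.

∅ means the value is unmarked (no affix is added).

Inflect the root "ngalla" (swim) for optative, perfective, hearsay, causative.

ngallufuythu

mood = optative: zero marking, form stays ngalla.
Attach evidentiality hearsay -uf → ngallauf.
Attach voice causative -uy → ngallaufuy.
Attach aspect perfective -thi → ngallaufuythi.
Apply vowel harmony: ngallaufuythi → ngallaufuythu.
Apply vowel deletion: ngallaufuythu → ngallufuythu.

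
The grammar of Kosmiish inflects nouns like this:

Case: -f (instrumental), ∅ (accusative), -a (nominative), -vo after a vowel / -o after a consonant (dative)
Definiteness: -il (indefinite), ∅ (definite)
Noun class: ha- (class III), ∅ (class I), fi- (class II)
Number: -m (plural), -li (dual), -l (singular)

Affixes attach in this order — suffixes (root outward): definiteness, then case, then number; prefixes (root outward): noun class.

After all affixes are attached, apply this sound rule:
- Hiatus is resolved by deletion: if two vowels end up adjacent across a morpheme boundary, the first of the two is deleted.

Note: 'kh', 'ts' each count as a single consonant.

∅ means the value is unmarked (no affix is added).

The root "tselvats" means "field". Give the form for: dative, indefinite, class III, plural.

Attach definiteness indefinite -il → tselvatsil.
Attach noun class class III ha- → hatselvatsil.
Attach case dative -o (after consonant 'l') → hatselvatsilo.
Attach number plural -m → hatselvatsilom.
Vowel deletion: no change.

hatselvatsilom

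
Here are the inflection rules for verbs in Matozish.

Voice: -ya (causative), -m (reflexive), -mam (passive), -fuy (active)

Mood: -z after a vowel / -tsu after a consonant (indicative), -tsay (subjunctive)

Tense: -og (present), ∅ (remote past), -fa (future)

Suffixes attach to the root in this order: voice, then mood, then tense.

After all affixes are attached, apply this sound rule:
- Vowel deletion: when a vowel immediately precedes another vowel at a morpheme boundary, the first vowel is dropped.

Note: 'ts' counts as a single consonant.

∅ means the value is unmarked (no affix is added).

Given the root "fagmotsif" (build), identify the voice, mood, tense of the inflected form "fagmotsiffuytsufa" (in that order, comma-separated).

Segment: fagmotsif-fuy-tsu-fa.
voice: -fuy → active.
mood: -z/tsu → indicative.
tense: -fa → future.

active, indicative, future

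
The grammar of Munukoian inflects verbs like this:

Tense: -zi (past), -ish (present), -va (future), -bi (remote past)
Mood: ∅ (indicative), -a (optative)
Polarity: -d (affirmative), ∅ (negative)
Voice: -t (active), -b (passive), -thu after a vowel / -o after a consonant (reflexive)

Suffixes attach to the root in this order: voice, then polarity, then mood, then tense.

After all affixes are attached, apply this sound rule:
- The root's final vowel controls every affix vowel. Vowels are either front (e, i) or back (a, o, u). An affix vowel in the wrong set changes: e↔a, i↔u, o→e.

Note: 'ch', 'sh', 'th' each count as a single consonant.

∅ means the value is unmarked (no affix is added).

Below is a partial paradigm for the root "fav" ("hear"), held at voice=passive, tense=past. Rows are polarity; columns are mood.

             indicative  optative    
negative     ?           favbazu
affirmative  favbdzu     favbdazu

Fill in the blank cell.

Attach voice passive -b → favb.
polarity = negative: zero marking, form stays favb.
mood = indicative: zero marking, form stays favb.
Attach tense past -zi → favbzi.
Apply vowel harmony: favbzi → favbzu.

favbzu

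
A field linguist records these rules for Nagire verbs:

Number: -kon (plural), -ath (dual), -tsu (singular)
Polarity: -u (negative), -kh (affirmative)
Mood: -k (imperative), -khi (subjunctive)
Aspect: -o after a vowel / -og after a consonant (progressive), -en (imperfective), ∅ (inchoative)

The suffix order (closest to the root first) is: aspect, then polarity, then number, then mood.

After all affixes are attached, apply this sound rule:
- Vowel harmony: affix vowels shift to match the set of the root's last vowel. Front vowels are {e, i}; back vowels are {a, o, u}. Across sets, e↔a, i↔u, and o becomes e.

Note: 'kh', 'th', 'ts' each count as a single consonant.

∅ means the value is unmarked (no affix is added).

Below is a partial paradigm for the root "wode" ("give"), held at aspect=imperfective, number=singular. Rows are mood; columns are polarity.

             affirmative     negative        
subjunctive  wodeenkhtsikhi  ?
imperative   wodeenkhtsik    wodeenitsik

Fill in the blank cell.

wodeenitsikhi

Attach aspect imperfective -en → wodeen.
Attach polarity negative -u → wodeenu.
Attach number singular -tsu → wodeenutsu.
Attach mood subjunctive -khi → wodeenutsukhi.
Apply vowel harmony: wodeenutsukhi → wodeenitsikhi.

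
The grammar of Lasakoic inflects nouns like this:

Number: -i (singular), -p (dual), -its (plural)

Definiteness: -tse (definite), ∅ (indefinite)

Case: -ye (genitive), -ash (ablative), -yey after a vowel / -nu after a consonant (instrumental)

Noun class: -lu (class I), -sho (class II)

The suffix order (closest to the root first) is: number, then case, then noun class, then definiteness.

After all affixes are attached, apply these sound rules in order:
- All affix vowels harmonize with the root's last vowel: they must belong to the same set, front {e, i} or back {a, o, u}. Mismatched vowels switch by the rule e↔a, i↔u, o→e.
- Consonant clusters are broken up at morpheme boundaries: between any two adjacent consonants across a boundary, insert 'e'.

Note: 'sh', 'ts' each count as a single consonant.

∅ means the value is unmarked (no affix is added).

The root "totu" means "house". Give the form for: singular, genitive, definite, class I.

totuuyalutsa

Attach number singular -i → totui.
Attach case genitive -ye → totuiye.
Attach noun class class I -lu → totuiyelu.
Attach definiteness definite -tse → totuiyelutse.
Apply vowel harmony: totuiyelutse → totuuyalutsa.
Epenthesis: no change.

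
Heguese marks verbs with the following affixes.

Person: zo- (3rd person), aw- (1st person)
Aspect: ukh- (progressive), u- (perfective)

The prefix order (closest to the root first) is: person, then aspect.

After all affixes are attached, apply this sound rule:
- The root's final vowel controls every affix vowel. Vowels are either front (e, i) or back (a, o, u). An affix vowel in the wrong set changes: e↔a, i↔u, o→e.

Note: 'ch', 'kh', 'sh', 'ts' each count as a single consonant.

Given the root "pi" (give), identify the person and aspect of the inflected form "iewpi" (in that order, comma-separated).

Segment: u-aw-pi.
person: aw- → 1st person.
aspect: u- → perfective.

1st person, perfective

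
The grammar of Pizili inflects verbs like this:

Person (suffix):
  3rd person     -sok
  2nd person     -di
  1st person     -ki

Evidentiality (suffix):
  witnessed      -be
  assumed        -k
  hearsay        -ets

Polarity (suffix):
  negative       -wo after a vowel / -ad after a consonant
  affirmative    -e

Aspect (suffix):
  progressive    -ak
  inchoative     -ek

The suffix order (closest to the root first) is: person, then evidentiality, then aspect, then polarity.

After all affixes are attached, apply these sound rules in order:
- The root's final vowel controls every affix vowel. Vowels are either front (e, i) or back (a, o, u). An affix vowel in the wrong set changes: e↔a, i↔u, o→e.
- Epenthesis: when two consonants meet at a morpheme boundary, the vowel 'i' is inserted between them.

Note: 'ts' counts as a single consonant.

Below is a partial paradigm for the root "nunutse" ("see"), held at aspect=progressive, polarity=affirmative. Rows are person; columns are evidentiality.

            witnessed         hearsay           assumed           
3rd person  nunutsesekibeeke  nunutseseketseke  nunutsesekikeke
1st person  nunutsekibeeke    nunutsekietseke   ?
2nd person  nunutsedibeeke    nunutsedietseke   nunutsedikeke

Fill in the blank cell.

nunutsekikeke

Attach person 1st person -ki → nunutseki.
Attach evidentiality assumed -k → nunutsekik.
Attach aspect progressive -ak → nunutsekikak.
Attach polarity affirmative -e → nunutsekikake.
Apply vowel harmony: nunutsekikake → nunutsekikeke.
Epenthesis: no change.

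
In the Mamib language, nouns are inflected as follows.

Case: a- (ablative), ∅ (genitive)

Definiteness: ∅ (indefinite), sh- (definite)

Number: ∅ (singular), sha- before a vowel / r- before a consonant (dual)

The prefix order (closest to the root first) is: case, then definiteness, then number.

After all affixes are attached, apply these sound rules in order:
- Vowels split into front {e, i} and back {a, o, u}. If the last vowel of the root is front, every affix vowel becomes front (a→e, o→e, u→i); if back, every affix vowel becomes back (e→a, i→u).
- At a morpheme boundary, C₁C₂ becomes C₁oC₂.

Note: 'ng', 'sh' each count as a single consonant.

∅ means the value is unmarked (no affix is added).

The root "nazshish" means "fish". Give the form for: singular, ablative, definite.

shenazshish

Attach case ablative a- → anazshish.
Attach definiteness definite sh- → shanazshish.
number = singular: zero marking, form stays shanazshish.
Apply vowel harmony: shanazshish → shenazshish.
Epenthesis: no change.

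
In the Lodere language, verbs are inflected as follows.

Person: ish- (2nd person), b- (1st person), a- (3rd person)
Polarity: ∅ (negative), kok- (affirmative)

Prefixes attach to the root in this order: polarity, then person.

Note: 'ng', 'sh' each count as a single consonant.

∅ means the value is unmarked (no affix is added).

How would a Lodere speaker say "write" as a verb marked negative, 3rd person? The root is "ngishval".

angishval

polarity = negative: zero marking, form stays ngishval.
Attach person 3rd person a- → angishval.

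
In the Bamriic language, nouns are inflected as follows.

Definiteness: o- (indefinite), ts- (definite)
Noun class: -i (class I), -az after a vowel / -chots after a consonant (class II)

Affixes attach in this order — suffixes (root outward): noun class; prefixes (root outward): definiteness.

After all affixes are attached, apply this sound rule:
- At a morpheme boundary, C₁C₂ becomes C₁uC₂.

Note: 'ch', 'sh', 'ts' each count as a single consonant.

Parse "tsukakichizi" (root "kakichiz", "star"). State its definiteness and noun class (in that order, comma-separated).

Segment: ts-kakichiz-i.
definiteness: ts- → definite.
noun class: -i → class I.

definite, class I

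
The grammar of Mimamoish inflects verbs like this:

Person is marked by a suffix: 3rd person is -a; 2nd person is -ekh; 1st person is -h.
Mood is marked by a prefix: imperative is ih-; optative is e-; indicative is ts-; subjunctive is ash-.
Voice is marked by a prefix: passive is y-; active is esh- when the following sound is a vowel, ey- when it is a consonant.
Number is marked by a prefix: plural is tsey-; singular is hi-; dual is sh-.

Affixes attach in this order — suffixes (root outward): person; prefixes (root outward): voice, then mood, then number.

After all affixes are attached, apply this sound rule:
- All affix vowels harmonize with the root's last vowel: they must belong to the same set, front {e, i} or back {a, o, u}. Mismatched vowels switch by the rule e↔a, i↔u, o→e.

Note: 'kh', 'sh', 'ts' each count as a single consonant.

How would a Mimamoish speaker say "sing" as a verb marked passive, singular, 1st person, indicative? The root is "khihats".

Attach person 1st person -h → khihatsh.
Attach voice passive y- → ykhihatsh.
Attach mood indicative ts- → tsykhihatsh.
Attach number singular hi- → hitsykhihatsh.
Apply vowel harmony: hitsykhihatsh → hutsykhihatsh.

hutsykhihatsh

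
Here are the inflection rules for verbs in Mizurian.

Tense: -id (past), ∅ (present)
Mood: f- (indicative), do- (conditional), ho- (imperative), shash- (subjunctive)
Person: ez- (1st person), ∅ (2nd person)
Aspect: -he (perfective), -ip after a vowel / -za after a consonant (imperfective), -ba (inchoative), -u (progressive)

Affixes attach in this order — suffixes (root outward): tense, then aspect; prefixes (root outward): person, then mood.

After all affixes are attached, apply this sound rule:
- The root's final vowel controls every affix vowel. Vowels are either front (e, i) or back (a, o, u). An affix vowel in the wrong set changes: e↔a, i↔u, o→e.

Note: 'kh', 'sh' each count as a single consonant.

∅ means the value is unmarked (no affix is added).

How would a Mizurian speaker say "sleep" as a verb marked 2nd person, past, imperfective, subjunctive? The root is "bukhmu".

Attach tense past -id → bukhmuid.
person = 2nd person: zero marking, form stays bukhmuid.
Attach aspect imperfective -za (after consonant 'd') → bukhmuidza.
Attach mood subjunctive shash- → shashbukhmuidza.
Apply vowel harmony: shashbukhmuidza → shashbukhmuudza.

shashbukhmuudza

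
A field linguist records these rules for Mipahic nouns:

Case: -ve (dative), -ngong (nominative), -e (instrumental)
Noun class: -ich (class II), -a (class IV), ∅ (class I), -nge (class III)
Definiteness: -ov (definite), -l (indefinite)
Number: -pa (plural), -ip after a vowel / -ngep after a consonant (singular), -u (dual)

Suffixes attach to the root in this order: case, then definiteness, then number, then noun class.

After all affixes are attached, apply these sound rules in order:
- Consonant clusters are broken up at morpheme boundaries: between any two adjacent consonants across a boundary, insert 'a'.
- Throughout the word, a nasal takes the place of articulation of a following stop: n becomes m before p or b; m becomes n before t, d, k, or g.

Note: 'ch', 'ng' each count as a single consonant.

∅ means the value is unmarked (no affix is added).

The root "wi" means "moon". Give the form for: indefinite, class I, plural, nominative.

Attach case nominative -ngong → wingong.
Attach definiteness indefinite -l → wingongl.
Attach number plural -pa → wingonglpa.
noun class = class I: zero marking, form stays wingonglpa.
Apply epenthesis: wingonglpa → wingongalapa.
Nasal assimilation: no change.

wingongalapa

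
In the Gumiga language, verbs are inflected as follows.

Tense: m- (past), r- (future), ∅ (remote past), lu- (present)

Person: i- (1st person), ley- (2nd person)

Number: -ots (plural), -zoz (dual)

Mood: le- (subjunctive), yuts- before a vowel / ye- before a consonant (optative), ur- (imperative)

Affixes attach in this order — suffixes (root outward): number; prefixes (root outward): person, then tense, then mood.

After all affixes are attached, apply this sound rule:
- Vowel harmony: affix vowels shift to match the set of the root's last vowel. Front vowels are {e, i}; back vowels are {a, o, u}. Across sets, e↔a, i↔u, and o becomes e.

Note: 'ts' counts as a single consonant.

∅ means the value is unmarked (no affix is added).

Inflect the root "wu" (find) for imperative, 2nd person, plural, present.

urlulaywuots

Attach number plural -ots → wuots.
Attach person 2nd person ley- → leywuots.
Attach tense present lu- → luleywuots.
Attach mood imperative ur- → urluleywuots.
Apply vowel harmony: urluleywuots → urlulaywuots.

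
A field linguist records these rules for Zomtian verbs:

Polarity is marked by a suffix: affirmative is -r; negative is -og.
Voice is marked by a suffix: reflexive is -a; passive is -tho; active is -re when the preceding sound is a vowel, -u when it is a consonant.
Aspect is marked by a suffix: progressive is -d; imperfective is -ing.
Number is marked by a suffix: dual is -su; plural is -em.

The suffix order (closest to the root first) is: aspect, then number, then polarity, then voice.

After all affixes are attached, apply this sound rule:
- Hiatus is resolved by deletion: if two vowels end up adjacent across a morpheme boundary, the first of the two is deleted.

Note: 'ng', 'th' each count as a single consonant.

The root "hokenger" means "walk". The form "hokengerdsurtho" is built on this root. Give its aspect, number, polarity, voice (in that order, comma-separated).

progressive, dual, affirmative, passive

Segment: hokenger-d-su-r-tho.
aspect: -d → progressive.
number: -su → dual.
polarity: -r → affirmative.
voice: -tho → passive.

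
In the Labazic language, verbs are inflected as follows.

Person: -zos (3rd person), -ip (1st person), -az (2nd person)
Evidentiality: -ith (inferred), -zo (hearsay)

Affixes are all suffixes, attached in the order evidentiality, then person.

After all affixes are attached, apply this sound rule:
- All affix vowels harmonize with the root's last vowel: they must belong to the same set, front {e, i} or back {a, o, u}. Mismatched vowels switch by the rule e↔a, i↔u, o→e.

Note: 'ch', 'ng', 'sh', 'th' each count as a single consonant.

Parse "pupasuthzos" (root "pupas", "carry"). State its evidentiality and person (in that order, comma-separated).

inferred, 3rd person

Segment: pupas-ith-zos.
evidentiality: -ith → inferred.
person: -zos → 3rd person.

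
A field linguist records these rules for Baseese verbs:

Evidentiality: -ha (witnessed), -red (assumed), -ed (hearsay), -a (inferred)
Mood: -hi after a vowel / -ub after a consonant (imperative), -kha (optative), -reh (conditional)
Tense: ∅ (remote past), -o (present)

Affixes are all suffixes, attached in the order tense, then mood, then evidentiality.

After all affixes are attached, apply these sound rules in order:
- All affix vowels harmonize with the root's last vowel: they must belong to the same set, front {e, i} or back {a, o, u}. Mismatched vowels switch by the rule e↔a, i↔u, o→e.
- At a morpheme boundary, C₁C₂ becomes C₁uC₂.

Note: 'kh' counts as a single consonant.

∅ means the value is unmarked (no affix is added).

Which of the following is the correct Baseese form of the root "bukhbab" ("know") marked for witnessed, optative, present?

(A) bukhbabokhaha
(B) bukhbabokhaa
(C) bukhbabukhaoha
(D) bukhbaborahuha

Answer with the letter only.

Attach tense present -o → bukhbabo.
Attach mood optative -kha → bukhbabokha.
Attach evidentiality witnessed -ha → bukhbabokhaha.
Vowel harmony: no change.
Epenthesis: no change.
So the correct form is bukhbabokhaha, option (A).
(D) bukhbaborahuha is wrong: it uses conditional instead of optative for mood.
(B) bukhbabokhaa is wrong: it uses inferred instead of witnessed for evidentiality.
(C) bukhbabukhaoha is wrong: it has the affixes in the wrong order.

A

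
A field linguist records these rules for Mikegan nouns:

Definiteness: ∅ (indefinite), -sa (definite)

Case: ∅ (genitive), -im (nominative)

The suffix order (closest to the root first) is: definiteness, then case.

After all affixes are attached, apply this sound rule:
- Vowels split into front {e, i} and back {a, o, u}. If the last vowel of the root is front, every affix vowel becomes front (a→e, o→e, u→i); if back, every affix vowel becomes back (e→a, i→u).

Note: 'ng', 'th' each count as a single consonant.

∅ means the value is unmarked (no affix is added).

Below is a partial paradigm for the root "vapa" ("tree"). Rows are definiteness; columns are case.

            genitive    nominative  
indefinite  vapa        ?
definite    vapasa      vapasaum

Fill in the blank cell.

definiteness = indefinite: zero marking, form stays vapa.
Attach case nominative -im → vapaim.
Apply vowel harmony: vapaim → vapaum.

vapaum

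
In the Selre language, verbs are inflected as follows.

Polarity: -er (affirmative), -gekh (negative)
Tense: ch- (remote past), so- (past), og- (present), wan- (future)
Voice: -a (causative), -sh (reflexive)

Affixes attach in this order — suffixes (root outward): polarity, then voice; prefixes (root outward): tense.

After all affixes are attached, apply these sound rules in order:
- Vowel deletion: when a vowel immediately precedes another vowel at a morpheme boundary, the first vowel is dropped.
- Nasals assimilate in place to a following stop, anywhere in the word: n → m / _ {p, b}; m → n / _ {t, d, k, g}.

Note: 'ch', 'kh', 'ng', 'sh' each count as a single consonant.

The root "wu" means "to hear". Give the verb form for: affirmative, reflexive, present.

Attach polarity affirmative -er → wuer.
Attach voice reflexive -sh → wuersh.
Attach tense present og- → ogwuersh.
Apply vowel deletion: ogwuersh → ogwersh.
Nasal assimilation: no change.

ogwersh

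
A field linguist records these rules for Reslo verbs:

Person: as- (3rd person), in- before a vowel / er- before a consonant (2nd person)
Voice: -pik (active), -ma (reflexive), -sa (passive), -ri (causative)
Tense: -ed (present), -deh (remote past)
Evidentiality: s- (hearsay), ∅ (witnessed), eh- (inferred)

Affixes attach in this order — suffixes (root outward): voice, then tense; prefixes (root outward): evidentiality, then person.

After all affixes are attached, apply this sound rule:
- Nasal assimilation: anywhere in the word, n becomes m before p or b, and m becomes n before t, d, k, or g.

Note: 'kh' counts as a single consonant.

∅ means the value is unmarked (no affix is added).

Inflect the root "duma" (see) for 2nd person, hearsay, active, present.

ersdumapiked

Attach evidentiality hearsay s- → sduma.
Attach voice active -pik → sdumapik.
Attach person 2nd person er- (before consonant 's') → ersdumapik.
Attach tense present -ed → ersdumapiked.
Nasal assimilation: no change.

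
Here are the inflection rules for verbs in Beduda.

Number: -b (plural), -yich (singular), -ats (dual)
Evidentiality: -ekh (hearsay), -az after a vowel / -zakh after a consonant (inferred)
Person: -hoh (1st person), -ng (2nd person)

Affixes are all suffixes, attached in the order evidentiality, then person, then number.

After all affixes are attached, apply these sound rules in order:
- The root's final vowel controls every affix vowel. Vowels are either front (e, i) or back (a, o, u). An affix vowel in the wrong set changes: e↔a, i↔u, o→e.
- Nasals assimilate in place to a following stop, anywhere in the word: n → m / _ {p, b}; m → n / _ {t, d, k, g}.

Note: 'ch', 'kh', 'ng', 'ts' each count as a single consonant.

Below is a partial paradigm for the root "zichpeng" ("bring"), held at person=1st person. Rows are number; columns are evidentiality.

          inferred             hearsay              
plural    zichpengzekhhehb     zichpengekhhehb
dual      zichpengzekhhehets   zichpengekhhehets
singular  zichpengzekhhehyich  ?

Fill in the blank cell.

Attach evidentiality hearsay -ekh → zichpengekh.
Attach person 1st person -hoh → zichpengekhhoh.
Attach number singular -yich → zichpengekhhohyich.
Apply vowel harmony: zichpengekhhohyich → zichpengekhhehyich.
Nasal assimilation: no change.

zichpengekhhehyich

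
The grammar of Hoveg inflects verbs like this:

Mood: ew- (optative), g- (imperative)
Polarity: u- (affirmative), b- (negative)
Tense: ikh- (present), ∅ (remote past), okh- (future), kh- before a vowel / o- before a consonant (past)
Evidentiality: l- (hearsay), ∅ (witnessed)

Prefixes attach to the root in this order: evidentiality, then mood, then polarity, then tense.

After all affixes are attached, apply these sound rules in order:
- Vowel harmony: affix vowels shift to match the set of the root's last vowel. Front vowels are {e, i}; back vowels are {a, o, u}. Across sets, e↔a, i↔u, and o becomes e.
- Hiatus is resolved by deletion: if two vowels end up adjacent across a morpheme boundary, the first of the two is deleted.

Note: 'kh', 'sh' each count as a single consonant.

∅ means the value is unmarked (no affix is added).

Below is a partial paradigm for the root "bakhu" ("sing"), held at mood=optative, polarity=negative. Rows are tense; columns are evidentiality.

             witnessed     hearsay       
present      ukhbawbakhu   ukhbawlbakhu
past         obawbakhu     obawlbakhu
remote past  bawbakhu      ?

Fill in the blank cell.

bawlbakhu

Attach evidentiality hearsay l- → lbakhu.
Attach mood optative ew- → ewlbakhu.
Attach polarity negative b- → bewlbakhu.
tense = remote past: zero marking, form stays bewlbakhu.
Apply vowel harmony: bewlbakhu → bawlbakhu.
Vowel deletion: no change.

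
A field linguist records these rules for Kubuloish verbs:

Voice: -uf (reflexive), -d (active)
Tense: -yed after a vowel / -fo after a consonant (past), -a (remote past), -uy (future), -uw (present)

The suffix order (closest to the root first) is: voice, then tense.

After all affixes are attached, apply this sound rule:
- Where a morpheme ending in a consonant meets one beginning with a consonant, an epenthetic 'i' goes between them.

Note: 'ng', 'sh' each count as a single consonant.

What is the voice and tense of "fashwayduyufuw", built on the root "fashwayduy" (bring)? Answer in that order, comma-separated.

Segment: fashwayduy-uf-uw.
voice: -uf → reflexive.
tense: -uw → present.

reflexive, present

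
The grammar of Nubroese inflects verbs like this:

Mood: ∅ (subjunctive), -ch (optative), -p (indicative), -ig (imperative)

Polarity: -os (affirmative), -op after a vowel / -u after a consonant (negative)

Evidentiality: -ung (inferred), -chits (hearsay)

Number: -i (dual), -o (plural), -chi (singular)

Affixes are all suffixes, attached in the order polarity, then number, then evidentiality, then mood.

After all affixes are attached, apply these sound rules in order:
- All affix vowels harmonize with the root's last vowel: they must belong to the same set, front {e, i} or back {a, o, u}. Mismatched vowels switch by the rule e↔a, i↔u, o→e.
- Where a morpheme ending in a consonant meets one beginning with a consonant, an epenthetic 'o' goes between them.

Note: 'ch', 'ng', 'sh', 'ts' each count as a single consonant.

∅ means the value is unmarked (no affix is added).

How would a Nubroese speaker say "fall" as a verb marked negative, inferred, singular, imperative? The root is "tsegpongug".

Attach polarity negative -u (after consonant 'g') → tsegpongugu.
Attach number singular -chi → tsegponguguchi.
Attach evidentiality inferred -ung → tsegponguguchiung.
Attach mood imperative -ig → tsegponguguchiungig.
Apply vowel harmony: tsegponguguchiungig → tsegponguguchuungug.
Epenthesis: no change.

tsegponguguchuungug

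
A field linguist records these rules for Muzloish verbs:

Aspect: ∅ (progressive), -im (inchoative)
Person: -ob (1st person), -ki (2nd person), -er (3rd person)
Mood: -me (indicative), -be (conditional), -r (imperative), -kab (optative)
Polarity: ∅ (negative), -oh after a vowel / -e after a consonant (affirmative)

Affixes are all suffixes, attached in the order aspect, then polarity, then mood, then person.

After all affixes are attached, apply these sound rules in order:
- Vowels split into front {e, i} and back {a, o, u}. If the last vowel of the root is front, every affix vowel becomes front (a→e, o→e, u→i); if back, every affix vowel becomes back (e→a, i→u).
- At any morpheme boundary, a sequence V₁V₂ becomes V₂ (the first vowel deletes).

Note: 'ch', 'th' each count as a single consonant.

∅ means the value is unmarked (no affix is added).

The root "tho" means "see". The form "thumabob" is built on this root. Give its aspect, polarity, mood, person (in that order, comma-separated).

Segment: tho-im-e-be-ob.
aspect: -im → inchoative.
polarity: -oh/e → affirmative.
mood: -be → conditional.
person: -ob → 1st person.

inchoative, affirmative, conditional, 1st person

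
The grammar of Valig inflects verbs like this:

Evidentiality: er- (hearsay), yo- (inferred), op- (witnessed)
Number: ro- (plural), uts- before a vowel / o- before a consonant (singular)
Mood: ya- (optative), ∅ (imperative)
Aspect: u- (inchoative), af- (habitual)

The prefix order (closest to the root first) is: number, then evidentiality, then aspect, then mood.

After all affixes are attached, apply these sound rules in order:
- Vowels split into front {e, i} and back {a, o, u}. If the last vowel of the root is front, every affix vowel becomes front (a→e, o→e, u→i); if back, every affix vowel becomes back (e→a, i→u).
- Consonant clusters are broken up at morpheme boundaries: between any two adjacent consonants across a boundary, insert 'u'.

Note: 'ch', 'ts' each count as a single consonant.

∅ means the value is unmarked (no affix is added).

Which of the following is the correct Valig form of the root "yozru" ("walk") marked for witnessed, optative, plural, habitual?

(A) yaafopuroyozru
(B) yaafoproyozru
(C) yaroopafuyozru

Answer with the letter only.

A

Attach number plural ro- → royozru.
Attach evidentiality witnessed op- → oproyozru.
Attach aspect habitual af- → afoproyozru.
Attach mood optative ya- → yaafoproyozru.
Vowel harmony: no change.
Apply epenthesis: yaafoproyozru → yaafopuroyozru.
So the correct form is yaafopuroyozru, option (A).
(B) yaafoproyozru is wrong: it fails to apply the sound rule(s).
(C) yaroopafuyozru is wrong: it has the affixes in the wrong order.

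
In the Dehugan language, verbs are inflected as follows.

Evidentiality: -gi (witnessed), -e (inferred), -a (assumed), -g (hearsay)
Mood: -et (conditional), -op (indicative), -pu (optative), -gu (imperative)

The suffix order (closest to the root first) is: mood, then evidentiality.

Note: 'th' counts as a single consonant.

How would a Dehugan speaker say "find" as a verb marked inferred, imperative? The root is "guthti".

guthtigue

Attach mood imperative -gu → guthtigu.
Attach evidentiality inferred -e → guthtigue.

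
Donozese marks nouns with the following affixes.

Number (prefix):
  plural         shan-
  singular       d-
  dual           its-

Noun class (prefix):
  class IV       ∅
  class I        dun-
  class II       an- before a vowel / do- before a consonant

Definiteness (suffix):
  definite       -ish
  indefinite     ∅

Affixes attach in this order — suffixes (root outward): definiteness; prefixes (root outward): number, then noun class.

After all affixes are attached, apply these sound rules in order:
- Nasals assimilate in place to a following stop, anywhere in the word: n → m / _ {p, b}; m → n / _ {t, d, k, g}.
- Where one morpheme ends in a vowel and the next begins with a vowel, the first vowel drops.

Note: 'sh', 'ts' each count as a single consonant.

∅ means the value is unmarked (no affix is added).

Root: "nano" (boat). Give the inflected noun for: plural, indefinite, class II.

doshannano

Attach number plural shan- → shannano.
definiteness = indefinite: zero marking, form stays shannano.
Attach noun class class II do- (before consonant 'sh') → doshannano.
Nasal assimilation: no change.
Vowel deletion: no change.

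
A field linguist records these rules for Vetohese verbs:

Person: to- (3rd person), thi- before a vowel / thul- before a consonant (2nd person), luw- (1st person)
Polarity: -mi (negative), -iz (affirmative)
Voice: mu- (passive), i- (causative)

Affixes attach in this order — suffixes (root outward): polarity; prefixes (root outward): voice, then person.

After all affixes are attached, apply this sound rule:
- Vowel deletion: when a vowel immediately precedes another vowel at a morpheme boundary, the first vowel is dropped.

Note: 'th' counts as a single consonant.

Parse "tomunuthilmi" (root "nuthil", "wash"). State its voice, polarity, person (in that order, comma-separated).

Segment: to-mu-nuthil-mi.
voice: mu- → passive.
polarity: -mi → negative.
person: to- → 3rd person.

passive, negative, 3rd person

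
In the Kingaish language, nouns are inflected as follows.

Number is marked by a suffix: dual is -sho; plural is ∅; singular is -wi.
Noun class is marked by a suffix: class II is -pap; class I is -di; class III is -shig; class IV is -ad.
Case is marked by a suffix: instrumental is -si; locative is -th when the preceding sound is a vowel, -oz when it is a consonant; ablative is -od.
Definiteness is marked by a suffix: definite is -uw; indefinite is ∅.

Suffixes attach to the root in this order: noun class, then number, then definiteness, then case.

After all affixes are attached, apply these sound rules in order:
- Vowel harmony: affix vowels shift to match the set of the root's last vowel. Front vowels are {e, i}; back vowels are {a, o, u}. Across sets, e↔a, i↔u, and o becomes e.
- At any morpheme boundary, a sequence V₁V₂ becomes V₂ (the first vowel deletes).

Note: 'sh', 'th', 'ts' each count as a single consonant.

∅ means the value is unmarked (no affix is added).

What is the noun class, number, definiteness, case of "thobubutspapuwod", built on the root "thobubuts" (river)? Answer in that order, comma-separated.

class II, plural, definite, ablative

Segment: thobubuts-pap-uw-od.
noun class: -pap → class II.
number: ∅ → plural.
definiteness: -uw → definite.
case: -od → ablative.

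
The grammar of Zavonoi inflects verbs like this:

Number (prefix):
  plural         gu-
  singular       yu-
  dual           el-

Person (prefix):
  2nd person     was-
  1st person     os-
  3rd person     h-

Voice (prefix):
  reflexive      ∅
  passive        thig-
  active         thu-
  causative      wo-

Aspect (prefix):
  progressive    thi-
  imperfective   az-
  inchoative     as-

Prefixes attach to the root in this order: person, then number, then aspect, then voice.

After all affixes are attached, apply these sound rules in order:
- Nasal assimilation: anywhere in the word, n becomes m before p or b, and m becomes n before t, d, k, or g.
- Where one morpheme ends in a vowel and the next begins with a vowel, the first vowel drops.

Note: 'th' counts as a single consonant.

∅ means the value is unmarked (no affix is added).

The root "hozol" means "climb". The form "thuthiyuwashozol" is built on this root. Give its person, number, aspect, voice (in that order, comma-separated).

Segment: thu-thi-yu-was-hozol.
person: was- → 2nd person.
number: yu- → singular.
aspect: thi- → progressive.
voice: thu- → active.

2nd person, singular, progressive, active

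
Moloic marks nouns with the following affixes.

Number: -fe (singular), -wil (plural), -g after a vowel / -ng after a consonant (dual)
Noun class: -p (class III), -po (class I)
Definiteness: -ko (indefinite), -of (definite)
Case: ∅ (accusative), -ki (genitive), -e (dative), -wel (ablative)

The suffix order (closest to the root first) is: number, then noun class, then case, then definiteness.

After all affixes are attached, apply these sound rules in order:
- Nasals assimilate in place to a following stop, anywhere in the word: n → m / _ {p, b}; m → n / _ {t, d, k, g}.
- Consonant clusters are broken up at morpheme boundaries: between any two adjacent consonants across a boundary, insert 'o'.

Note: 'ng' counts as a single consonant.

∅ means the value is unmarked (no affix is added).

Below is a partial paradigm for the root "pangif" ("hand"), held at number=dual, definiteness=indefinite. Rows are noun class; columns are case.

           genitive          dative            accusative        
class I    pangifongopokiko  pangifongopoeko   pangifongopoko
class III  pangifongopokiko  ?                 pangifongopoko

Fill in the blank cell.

Attach number dual -ng (after consonant 'f') → pangifng.
Attach noun class class III -p → pangifngp.
Attach case dative -e → pangifngpe.
Attach definiteness indefinite -ko → pangifngpeko.
Nasal assimilation: no change.
Apply epenthesis: pangifngpeko → pangifongopeko.

pangifongopeko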